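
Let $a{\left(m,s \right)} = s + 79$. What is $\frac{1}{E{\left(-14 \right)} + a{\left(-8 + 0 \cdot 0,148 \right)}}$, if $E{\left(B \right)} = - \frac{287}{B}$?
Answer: $\frac{2}{495} \approx 0.0040404$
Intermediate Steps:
$a{\left(m,s \right)} = 79 + s$
$\frac{1}{E{\left(-14 \right)} + a{\left(-8 + 0 \cdot 0,148 \right)}} = \frac{1}{- \frac{287}{-14} + \left(79 + 148\right)} = \frac{1}{\left(-287\right) \left(- \frac{1}{14}\right) + 227} = \frac{1}{\frac{41}{2} + 227} = \frac{1}{\frac{495}{2}} = \frac{2}{495}$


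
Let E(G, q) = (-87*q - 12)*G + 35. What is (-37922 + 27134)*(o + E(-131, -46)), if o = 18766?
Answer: 5435954532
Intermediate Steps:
E(G, q) = 35 + G*(-12 - 87*q) (E(G, q) = (-12 - 87*q)*G + 35 = G*(-12 - 87*q) + 35 = 35 + G*(-12 - 87*q))
(-37922 + 27134)*(o + E(-131, -46)) = (-37922 + 27134)*(18766 + (35 - 12*(-131) - 87*(-131)*(-46))) = -10788*(18766 + (35 + 1572 - 524262)) = -10788*(18766 - 522655) = -10788*(-503889) = 5435954532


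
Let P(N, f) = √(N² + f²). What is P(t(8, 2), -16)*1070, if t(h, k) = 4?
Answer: 4280*√17 ≈ 17647.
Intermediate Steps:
P(t(8, 2), -16)*1070 = √(4² + (-16)²)*1070 = √(16 + 256)*1070 = √272*1070 = (4*√17)*1070 = 4280*√17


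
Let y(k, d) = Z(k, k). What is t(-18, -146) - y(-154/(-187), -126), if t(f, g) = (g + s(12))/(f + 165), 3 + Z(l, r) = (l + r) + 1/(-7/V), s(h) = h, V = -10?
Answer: -2467/2499 ≈ -0.98720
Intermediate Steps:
Z(l, r) = -11/7 + l + r (Z(l, r) = -3 + ((l + r) + 1/(-7/(-10))) = -3 + ((l + r) + 1/(-7*(-⅒))) = -3 + ((l + r) + 1/(7/10)) = -3 + ((l + r) + 10/7) = -3 + (10/7 + l + r) = -11/7 + l + r)
y(k, d) = -11/7 + 2*k (y(k, d) = -11/7 + k + k = -11/7 + 2*k)
t(f, g) = (12 + g)/(165 + f) (t(f, g) = (g + 12)/(f + 165) = (12 + g)/(165 + f))
t(-18, -146) - y(-154/(-187), -126) = (12 - 146)/(165 - 18) - (-11/7 + 2*(-154/(-187))) = -134/147 - (-11/7 + 2*(-154*(-1/187))) = (1/147)*(-134) - (-11/7 + 2*(14/17)) = -134/147 - (-11/7 + 28/17) = -134/147 - 1*9/119 = -134/147 - 9/119 = -2467/2499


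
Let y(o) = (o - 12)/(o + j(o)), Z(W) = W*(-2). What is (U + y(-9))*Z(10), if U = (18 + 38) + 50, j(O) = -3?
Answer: -2155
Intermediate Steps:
Z(W) = -2*W
U = 106 (U = 56 + 50 = 106)
y(o) = (-12 + o)/(-3 + o) (y(o) = (o - 12)/(o - 3) = (-12 + o)/(-3 + o))
(U + y(-9))*Z(10) = (106 + (-12 - 9)/(-3 - 9))*(-2*10) = (106 - 21/(-12))*(-20) = (106 - 1/12*(-21))*(-20) = (106 + 7/4)*(-20) = (431/4)*(-20) = -2155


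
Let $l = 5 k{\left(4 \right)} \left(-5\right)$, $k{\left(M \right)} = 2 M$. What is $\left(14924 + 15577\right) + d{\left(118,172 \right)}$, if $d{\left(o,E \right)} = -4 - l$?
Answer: $30697$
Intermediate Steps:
$l = -200$ ($l = 5 \cdot 2 \cdot 4 \left(-5\right) = 5 \cdot 8 \left(-5\right) = 40 \left(-5\right) = -200$)
$d{\left(o,E \right)} = 196$ ($d{\left(o,E \right)} = -4 - -200 = -4 + 200 = 196$)
$\left(14924 + 15577\right) + d{\left(118,172 \right)} = \left(14924 + 15577\right) + 196 = 30501 + 196 = 30697$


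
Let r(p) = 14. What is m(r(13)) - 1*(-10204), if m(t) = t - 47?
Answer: 10171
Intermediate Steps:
m(t) = -47 + t
m(r(13)) - 1*(-10204) = (-47 + 14) - 1*(-10204) = -33 + 10204 = 10171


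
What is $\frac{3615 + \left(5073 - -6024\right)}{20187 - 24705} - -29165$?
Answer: $\frac{21958793}{753} \approx 29162.0$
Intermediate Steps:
$\frac{3615 + \left(5073 - -6024\right)}{20187 - 24705} - -29165 = \frac{3615 + \left(5073 + 6024\right)}{20187 - 24705} + 29165 = \frac{3615 + 11097}{-4518} + 29165 = 14712 \left(- \frac{1}{4518}\right) + 29165 = - \frac{2452}{753} + 29165 = \frac{21958793}{753}$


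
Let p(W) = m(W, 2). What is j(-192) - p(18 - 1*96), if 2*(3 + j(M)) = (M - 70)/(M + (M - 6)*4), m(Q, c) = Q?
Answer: 73931/984 ≈ 75.133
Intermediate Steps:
j(M) = -3 + (-70 + M)/(2*(-24 + 5*M)) (j(M) = -3 + ((M - 70)/(M + (M - 6)*4))/2 = -3 + ((-70 + M)/(M + (-6 + M)*4))/2 = -3 + ((-70 + M)/(M + (-24 + 4*M)))/2 = -3 + ((-70 + M)/(-24 + 5*M))/2 = -3 + (-70 + M)/(2*(-24 + 5*M)))
p(W) = W
j(-192) - p(18 - 1*96) = (74 - 29*(-192))/(2*(-24 + 5*(-192))) - (18 - 1*96) = (74 + 5568)/(2*(-24 - 960)) - (18 - 96) = (½)*5642/(-984) - 1*(-78) = (½)*(-1/984)*5642 + 78 = -2821/984 + 78 = 73931/984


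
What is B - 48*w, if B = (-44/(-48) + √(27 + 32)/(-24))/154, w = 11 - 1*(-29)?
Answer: -322559/168 - √59/3696 ≈ -1920.0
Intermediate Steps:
w = 40 (w = 11 + 29 = 40)
B = 1/168 - √59/3696 (B = (-44*(-1/48) + √59*(-1/24))*(1/154) = (11/12 - √59/24)*(1/154) = 1/168 - √59/3696 ≈ 0.0038741)
B - 48*w = (1/168 - √59/3696) - 48*40 = (1/168 - √59/3696) - 1920 = -322559/168 - √59/3696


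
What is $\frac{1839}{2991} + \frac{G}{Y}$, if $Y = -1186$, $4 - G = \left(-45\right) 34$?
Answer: $- \frac{401190}{591221} \approx -0.67858$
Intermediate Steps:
$G = 1534$ ($G = 4 - \left(-45\right) 34 = 4 - -1530 = 4 + 1530 = 1534$)
$\frac{1839}{2991} + \frac{G}{Y} = \frac{1839}{2991} + \frac{1534}{-1186} = 1839 \cdot \frac{1}{2991} + 1534 \left(- \frac{1}{1186}\right) = \frac{613}{997} - \frac{767}{593} = - \frac{401190}{591221}$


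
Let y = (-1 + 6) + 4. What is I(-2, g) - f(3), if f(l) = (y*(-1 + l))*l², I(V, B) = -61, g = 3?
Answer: -223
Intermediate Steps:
y = 9 (y = 5 + 4 = 9)
f(l) = l²*(-9 + 9*l) (f(l) = (9*(-1 + l))*l² = (-9 + 9*l)*l² = l²*(-9 + 9*l))
I(-2, g) - f(3) = -61 - 9*3²*(-1 + 3) = -61 - 9*9*2 = -61 - 1*162 = -61 - 162 = -223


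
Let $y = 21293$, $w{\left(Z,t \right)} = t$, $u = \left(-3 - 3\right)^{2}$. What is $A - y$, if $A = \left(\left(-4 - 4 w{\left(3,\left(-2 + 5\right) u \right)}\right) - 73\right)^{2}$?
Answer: $237788$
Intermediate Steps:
$u = 36$ ($u = \left(-6\right)^{2} = 36$)
$A = 259081$ ($A = \left(\left(-4 - 4 \left(-2 + 5\right) 36\right) - 73\right)^{2} = \left(\left(-4 - 4 \cdot 3 \cdot 36\right) - 73\right)^{2} = \left(\left(-4 - 432\right) - 73\right)^{2} = \left(-436 - 73\right)^{2} = \left(-509\right)^{2} = 259081$)
$A - y = 259081 - 21293 = 237788$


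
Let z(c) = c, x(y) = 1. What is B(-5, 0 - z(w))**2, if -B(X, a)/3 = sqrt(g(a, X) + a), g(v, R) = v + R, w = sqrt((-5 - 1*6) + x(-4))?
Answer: -45 - 18*I*sqrt(10) ≈ -45.0 - 56.921*I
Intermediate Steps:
w = I*sqrt(10) (w = sqrt((-5 - 1*6) + 1) = sqrt((-5 - 6) + 1) = sqrt(-11 + 1) = sqrt(-10) = I*sqrt(10) ≈ 3.1623*I)
g(v, R) = R + v
B(X, a) = -3*sqrt(X + 2*a) (B(X, a) = -3*sqrt((X + a) + a) = -3*sqrt(X + 2*a))
B(-5, 0 - z(w))**2 = (-3*sqrt(-5 + 2*(0 - I*sqrt(10))))**2 = (-3*sqrt(-5 + 2*(-I*sqrt(10))))**2 = (-3*sqrt(-5 - 2*I*sqrt(10)))**2 = -45 - 18*I*sqrt(10)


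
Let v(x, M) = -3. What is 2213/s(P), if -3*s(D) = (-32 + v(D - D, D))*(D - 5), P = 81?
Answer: 6639/2660 ≈ 2.4959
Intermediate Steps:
s(D) = -175/3 + 35*D/3 (s(D) = -(-32 - 3)*(D - 5)/3 = -(-35)*(-5 + D)/3 = -(175 - 35*D)/3 = -175/3 + 35*D/3)
2213/s(P) = 2213/(-175/3 + (35/3)*81) = 2213/(-175/3 + 945) = 2213/(2660/3) = 2213*(3/2660) = 6639/2660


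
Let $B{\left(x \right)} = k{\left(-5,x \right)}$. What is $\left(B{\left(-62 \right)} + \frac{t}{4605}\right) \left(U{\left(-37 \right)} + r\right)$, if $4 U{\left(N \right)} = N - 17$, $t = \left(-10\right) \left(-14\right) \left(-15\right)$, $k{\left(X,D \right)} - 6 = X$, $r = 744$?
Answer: $\frac{243987}{614} \approx 397.37$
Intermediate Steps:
$k{\left(X,D \right)} = 6 + X$
$B{\left(x \right)} = 1$ ($B{\left(x \right)} = 6 - 5 = 1$)
$t = -2100$ ($t = 140 \left(-15\right) = -2100$)
$U{\left(N \right)} = - \frac{17}{4} + \frac{N}{4}$ ($U{\left(N \right)} = \frac{N - 17}{4} = \frac{-17 + N}{4} = - \frac{17}{4} + \frac{N}{4}$)
$\left(B{\left(-62 \right)} + \frac{t}{4605}\right) \left(U{\left(-37 \right)} + r\right) = \left(1 - \frac{2100}{4605}\right) \left(\left(- \frac{17}{4} + \frac{1}{4} \left(-37\right)\right) + 744\right) = \left(1 - \frac{140}{307}\right) \left(\left(- \frac{17}{4} - \frac{37}{4}\right) + 744\right) = \left(1 - \frac{140}{307}\right) \left(- \frac{27}{2} + 744\right) = \frac{167}{307} \cdot \frac{1461}{2} = \frac{243987}{614}$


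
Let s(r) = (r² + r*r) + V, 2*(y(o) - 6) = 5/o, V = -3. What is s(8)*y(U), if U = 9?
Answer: 14125/18 ≈ 784.72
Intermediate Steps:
y(o) = 6 + 5/(2*o) (y(o) = 6 + (5/o)/2 = 6 + 5/(2*o))
s(r) = -3 + 2*r² (s(r) = (r² + r*r) - 3 = (r² + r²) - 3 = 2*r² - 3 = -3 + 2*r²)
s(8)*y(U) = (-3 + 2*8²)*(6 + (5/2)/9) = (-3 + 2*64)*(6 + (5/2)*(⅑)) = (-3 + 128)*(6 + 5/18) = 125*(113/18) = 14125/18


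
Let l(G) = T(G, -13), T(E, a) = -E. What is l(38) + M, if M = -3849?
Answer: -3887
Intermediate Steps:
l(G) = -G
l(38) + M = -1*38 - 3849 = -38 - 3849 = -3887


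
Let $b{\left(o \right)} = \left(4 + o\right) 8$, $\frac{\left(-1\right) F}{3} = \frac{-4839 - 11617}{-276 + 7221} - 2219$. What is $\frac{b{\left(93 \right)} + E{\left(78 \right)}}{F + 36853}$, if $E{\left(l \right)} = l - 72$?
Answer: $\frac{905165}{50371053} \approx 0.01797$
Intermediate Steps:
$E{\left(l \right)} = -72 + l$
$F = \frac{15427411}{2315}$ ($F = - 3 \left(\frac{-4839 - 11617}{-276 + 7221} - 2219\right) = - 3 \left(- \frac{16456}{6945} - 2219\right) = \left(-3\right) \left(- \frac{15427411}{6945}\right) = \frac{15427411}{2315} \approx 6664.1$)
$b{\left(o \right)} = 32 + 8 o$
$\frac{b{\left(93 \right)} + E{\left(78 \right)}}{F + 36853} = \frac{\left(32 + 8 \cdot 93\right) + \left(-72 + 78\right)}{\frac{15427411}{2315} + 36853} = \frac{\left(32 + 744\right) + 6}{\frac{100742106}{2315}} = \left(776 + 6\right) \frac{2315}{100742106} = 782 \cdot \frac{2315}{100742106} = \frac{905165}{50371053}$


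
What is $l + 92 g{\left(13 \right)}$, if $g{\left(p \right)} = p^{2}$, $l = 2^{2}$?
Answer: $15552$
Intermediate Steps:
$l = 4$
$l + 92 g{\left(13 \right)} = 4 + 92 \cdot 13^{2} = 4 + 92 \cdot 169 = 4 + 15548 = 15552$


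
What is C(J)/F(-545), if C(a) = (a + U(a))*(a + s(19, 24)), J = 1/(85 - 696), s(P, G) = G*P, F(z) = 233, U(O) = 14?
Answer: 2382994095/86983793 ≈ 27.396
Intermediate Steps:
J = -1/611 (J = 1/(-611) = -1/611 ≈ -0.0016367)
C(a) = (14 + a)*(456 + a) (C(a) = (a + 14)*(a + 24*19) = (14 + a)*(a + 456) = (14 + a)*(456 + a))
C(J)/F(-545) = (6384 + (-1/611)² + 470*(-1/611))/233 = (6384 + 1/373321 - 10/13)*(1/233) = (2382994095/373321)*(1/233) = 2382994095/86983793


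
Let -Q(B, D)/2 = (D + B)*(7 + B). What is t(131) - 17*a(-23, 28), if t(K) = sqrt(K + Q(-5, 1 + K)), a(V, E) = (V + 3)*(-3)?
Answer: -1020 + I*sqrt(377) ≈ -1020.0 + 19.416*I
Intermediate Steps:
a(V, E) = -9 - 3*V (a(V, E) = (3 + V)*(-3) = -9 - 3*V)
Q(B, D) = -2*(7 + B)*(B + D) (Q(B, D) = -2*(D + B)*(7 + B) = -2*(B + D)*(7 + B) = -2*(7 + B)*(B + D))
t(K) = sqrt(16 - 3*K) (t(K) = sqrt(K + (-14*(-5) - 14*(1 + K) - 2*(-5)**2 - 2*(-5)*(1 + K))) = sqrt(K + (70 + (-14 - 14*K) - 2*25 + (10 + 10*K))) = sqrt(K + (70 + (-14 - 14*K) - 50 + (10 + 10*K))) = sqrt(K + (16 - 4*K)) = sqrt(16 - 3*K))
t(131) - 17*a(-23, 28) = sqrt(16 - 3*131) - 17*(-9 - 3*(-23)) = sqrt(16 - 393) - 17*(-9 + 69) = sqrt(-377) - 17*60 = I*sqrt(377) - 1*1020 = I*sqrt(377) - 1020 = -1020 + I*sqrt(377)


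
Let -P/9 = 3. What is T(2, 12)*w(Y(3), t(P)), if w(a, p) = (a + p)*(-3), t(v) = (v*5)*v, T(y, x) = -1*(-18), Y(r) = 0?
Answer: -196830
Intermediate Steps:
T(y, x) = 18
P = -27 (P = -9*3 = -27)
t(v) = 5*v**2 (t(v) = (5*v)*v = 5*v**2)
w(a, p) = -3*a - 3*p
T(2, 12)*w(Y(3), t(P)) = 18*(-3*0 - 15*(-27)**2) = 18*(0 - 15*729) = 18*(0 - 3*3645) = 18*(0 - 10935) = 18*(-10935) = -196830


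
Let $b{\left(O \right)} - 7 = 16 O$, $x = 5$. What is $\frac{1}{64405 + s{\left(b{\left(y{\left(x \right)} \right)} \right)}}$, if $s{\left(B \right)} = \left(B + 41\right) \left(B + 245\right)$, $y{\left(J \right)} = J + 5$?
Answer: $\frac{1}{150101} \approx 6.6622 \cdot 10^{-6}$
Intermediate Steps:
$y{\left(J \right)} = 5 + J$
$b{\left(O \right)} = 7 + 16 O$
$s{\left(B \right)} = \left(41 + B\right) \left(245 + B\right)$
$\frac{1}{64405 + s{\left(b{\left(y{\left(x \right)} \right)} \right)}} = \frac{1}{64405 + \left(10045 + \left(7 + 16 \left(5 + 5\right)\right)^{2} + 286 \left(7 + 16 \left(5 + 5\right)\right)\right)} = \frac{1}{64405 + \left(10045 + \left(7 + 16 \cdot 10\right)^{2} + 286 \left(7 + 16 \cdot 10\right)\right)} = \frac{1}{64405 + \left(10045 + \left(7 + 160\right)^{2} + 286 \left(7 + 160\right)\right)} = \frac{1}{64405 + \left(10045 + 167^{2} + 286 \cdot 167\right)} = \frac{1}{64405 + \left(10045 + 27889 + 47762\right)} = \frac{1}{64405 + 85696} = \frac{1}{150101}$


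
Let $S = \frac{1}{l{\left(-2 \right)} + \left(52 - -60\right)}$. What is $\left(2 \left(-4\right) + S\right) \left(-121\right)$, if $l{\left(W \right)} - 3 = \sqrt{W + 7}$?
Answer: $\frac{2556609}{2644} + \frac{121 \sqrt{5}}{13220} \approx 966.97$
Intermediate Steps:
$l{\left(W \right)} = 3 + \sqrt{7 + W}$ ($l{\left(W \right)} = 3 + \sqrt{W + 7} = 3 + \sqrt{7 + W}$)
$S = \frac{1}{115 + \sqrt{5}}$ ($S = \frac{1}{\left(3 + \sqrt{7 - 2}\right) + \left(52 - -60\right)} = \frac{1}{\left(3 + \sqrt{5}\right) + \left(52 + 60\right)} = \frac{1}{\left(3 + \sqrt{5}\right) + 112} = \frac{1}{115 + \sqrt{5}} \approx 0.0085298$)
$\left(2 \left(-4\right) + S\right) \left(-121\right) = \left(2 \left(-4\right) + \left(\frac{23}{2644} - \frac{\sqrt{5}}{13220}\right)\right) \left(-121\right) = \left(-8 + \left(\frac{23}{2644} - \frac{\sqrt{5}}{13220}\right)\right) \left(-121\right) = \left(- \frac{21129}{2644} - \frac{\sqrt{5}}{13220}\right) \left(-121\right) = \frac{2556609}{2644} + \frac{121 \sqrt{5}}{13220}$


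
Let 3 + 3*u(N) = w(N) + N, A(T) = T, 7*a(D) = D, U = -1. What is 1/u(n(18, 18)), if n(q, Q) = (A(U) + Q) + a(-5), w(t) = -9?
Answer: 7/10 ≈ 0.70000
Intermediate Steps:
a(D) = D/7
n(q, Q) = -12/7 + Q (n(q, Q) = (-1 + Q) + (⅐)*(-5) = (-1 + Q) - 5/7 = -12/7 + Q)
u(N) = -4 + N/3 (u(N) = -1 + (-9 + N)/3 = -1 + (-3 + N/3) = -4 + N/3)
1/u(n(18, 18)) = 1/(-4 + (-12/7 + 18)/3) = 1/(-4 + (⅓)*(114/7)) = 1/(-4 + 38/7) = 1/(10/7) = 7/10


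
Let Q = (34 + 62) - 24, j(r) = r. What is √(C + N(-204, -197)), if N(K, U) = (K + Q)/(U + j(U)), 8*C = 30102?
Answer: 3*√64907363/394 ≈ 61.344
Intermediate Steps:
C = 15051/4 (C = (⅛)*30102 = 15051/4 ≈ 3762.8)
Q = 72 (Q = 96 - 24 = 72)
N(K, U) = (72 + K)/(2*U) (N(K, U) = (K + 72)/(U + U) = (72 + K)/((2*U)) = (72 + K)*(1/(2*U)) = (72 + K)/(2*U))
√(C + N(-204, -197)) = √(15051/4 + (½)*(72 - 204)/(-197)) = √(15051/4 + (½)*(-1/197)*(-132)) = √(15051/4 + 66/197) = √(2965311/788) = 3*√64907363/394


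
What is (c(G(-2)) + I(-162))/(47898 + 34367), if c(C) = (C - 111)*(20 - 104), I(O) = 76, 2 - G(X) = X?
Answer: 9064/82265 ≈ 0.11018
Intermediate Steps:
G(X) = 2 - X
c(C) = 9324 - 84*C (c(C) = (-111 + C)*(-84) = 9324 - 84*C)
(c(G(-2)) + I(-162))/(47898 + 34367) = ((9324 - 84*(2 - 1*(-2))) + 76)/(47898 + 34367) = ((9324 - 84*(2 + 2)) + 76)/82265 = ((9324 - 84*4) + 76)*(1/82265) = ((9324 - 336) + 76)*(1/82265) = (8988 + 76)*(1/82265) = 9064*(1/82265) = 9064/82265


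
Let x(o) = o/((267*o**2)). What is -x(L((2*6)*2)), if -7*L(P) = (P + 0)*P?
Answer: 7/153792 ≈ 4.5516e-5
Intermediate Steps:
L(P) = -P**2/7 (L(P) = -(P + 0)*P/7 = -P*P/7 = -P**2/7)
x(o) = 1/(267*o) (x(o) = o*(1/(267*o**2)) = 1/(267*o))
-x(L((2*6)*2)) = -1/(267*((-((2*6)*2)**2/7))) = -1/(267*((-(12*2)**2/7))) = -1/(267*((-1/7*24**2))) = -1/(267*((-1/7*576))) = -1/(267*(-576/7)) = -(-7)/(267*576) = -1*(-7/153792) = 7/153792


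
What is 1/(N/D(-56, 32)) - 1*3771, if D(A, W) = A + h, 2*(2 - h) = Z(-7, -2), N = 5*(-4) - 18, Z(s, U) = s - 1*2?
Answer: -286497/76 ≈ -3769.7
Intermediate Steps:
Z(s, U) = -2 + s (Z(s, U) = s - 2 = -2 + s)
N = -38 (N = -20 - 18 = -38)
h = 13/2 (h = 2 - (-2 - 7)/2 = 2 - ½*(-9) = 2 + 9/2 = 13/2 ≈ 6.5000)
D(A, W) = 13/2 + A (D(A, W) = A + 13/2 = 13/2 + A)
1/(N/D(-56, 32)) - 1*3771 = 1/(-38/(13/2 - 56)) - 1*3771 = 1/(-38/(-99/2)) - 3771 = 1/(-38*(-2/99)) - 3771 = 1/(76/99) - 3771 = 99/76 - 3771 = -286497/76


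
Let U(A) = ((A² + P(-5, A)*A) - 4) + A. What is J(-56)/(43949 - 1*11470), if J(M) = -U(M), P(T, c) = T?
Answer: -3356/32479 ≈ -0.10333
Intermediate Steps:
U(A) = -4 + A² - 4*A (U(A) = ((A² - 5*A) - 4) + A = (-4 + A² - 5*A) + A = -4 + A² - 4*A)
J(M) = 4 - M² + 4*M (J(M) = -(-4 + M² - 4*M) = 4 - M² + 4*M)
J(-56)/(43949 - 1*11470) = (4 - 1*(-56)² + 4*(-56))/(43949 - 1*11470) = (4 - 1*3136 - 224)/(43949 - 11470) = (4 - 3136 - 224)/32479 = -3356*1/32479 = -3356/32479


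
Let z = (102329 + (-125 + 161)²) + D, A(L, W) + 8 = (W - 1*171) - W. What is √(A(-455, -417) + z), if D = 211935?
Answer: √315381 ≈ 561.59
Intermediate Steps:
A(L, W) = -179 (A(L, W) = -8 + ((W - 1*171) - W) = -8 + ((W - 171) - W) = -8 + ((-171 + W) - W) = -8 - 171 = -179)
z = 315560 (z = (102329 + (-125 + 161)²) + 211935 = (102329 + 36²) + 211935 = (102329 + 1296) + 211935 = 103625 + 211935 = 315560)
√(A(-455, -417) + z) = √(-179 + 315560) = √315381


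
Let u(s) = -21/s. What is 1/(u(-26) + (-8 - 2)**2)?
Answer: 26/2621 ≈ 0.0099199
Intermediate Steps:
1/(u(-26) + (-8 - 2)**2) = 1/(-21/(-26) + (-8 - 2)**2) = 1/(-21*(-1/26) + (-10)**2) = 1/(21/26 + 100) = 1/(2621/26) = 26/2621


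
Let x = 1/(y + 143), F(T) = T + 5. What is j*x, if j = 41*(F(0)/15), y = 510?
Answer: 41/1959 ≈ 0.020929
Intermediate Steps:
F(T) = 5 + T
j = 41/3 (j = 41*((5 + 0)/15) = 41*(5*(1/15)) = 41*(⅓) = 41/3 ≈ 13.667)
x = 1/653 (x = 1/(510 + 143) = 1/653 ≈ 0.0015314)
j*x = (41/3)*(1/653) = 41/1959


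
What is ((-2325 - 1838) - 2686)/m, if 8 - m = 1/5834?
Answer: -13319022/15557 ≈ -856.14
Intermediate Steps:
m = 46671/5834 (m = 8 - 1/5834 = 46671/5834 ≈ 7.9998)
((-2325 - 1838) - 2686)/m = ((-2325 - 1838) - 2686)/(46671/5834) = (-4163 - 2686)*(5834/46671) = -6849*5834/46671 = -13319022/15557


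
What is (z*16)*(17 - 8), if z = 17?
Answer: 2448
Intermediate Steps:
(z*16)*(17 - 8) = (17*16)*(17 - 8) = 272*9 = 2448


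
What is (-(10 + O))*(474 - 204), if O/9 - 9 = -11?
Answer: 2160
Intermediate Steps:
O = -18 (O = 81 + 9*(-11) = 81 - 99 = -18)
(-(10 + O))*(474 - 204) = (-(10 - 18))*(474 - 204) = -1*(-8)*270 = 8*270 = 2160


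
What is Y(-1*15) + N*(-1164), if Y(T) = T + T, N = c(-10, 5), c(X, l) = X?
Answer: 11610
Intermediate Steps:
N = -10
Y(T) = 2*T
Y(-1*15) + N*(-1164) = 2*(-1*15) - 10*(-1164) = 2*(-15) + 11640 = -30 + 11640 = 11610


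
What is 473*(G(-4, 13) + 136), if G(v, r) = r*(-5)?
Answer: 33583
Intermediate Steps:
G(v, r) = -5*r
473*(G(-4, 13) + 136) = 473*(-5*13 + 136) = 473*(-65 + 136) = 473*71 = 33583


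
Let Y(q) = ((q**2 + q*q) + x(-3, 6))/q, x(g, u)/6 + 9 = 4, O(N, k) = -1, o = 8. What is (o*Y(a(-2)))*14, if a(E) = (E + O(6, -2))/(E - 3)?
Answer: -27328/5 ≈ -5465.6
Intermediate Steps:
x(g, u) = -30 (x(g, u) = -54 + 6*4 = -54 + 24 = -30)
a(E) = (-1 + E)/(-3 + E) (a(E) = (E - 1)/(E - 3) = (-1 + E)/(-3 + E))
Y(q) = (-30 + 2*q**2)/q (Y(q) = ((q**2 + q*q) - 30)/q = ((q**2 + q**2) - 30)/q = (2*q**2 - 30)/q = (-30 + 2*q**2)/q)
(o*Y(a(-2)))*14 = (8*(-30*(-3 - 2)/(-1 - 2) + 2*((-1 - 2)/(-3 - 2))))*14 = (8*(-30/(-3/(-5)) + 2*(-3/(-5))))*14 = (8*(-30/((-1/5*(-3))) + 2*(-1/5*(-3))))*14 = (8*(-30/3/5 + 2*(3/5)))*14 = (8*(-30*5/3 + 6/5))*14 = (8*(-50 + 6/5))*14 = (8*(-244/5))*14 = -1952/5*14 = -27328/5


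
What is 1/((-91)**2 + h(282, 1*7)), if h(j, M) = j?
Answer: 1/8563 ≈ 0.00011678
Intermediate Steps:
1/((-91)**2 + h(282, 1*7)) = 1/((-91)**2 + 282) = 1/(8281 + 282) = 1/8563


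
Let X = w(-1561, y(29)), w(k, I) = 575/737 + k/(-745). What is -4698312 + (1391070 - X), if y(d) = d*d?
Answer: -1815892407562/549065 ≈ -3.3072e+6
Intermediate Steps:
y(d) = d**2
w(k, I) = 575/737 - k/745 (w(k, I) = 575*(1/737) + k*(-1/745) = 575/737 - k/745)
X = 1578832/549065 (X = 575/737 - 1/745*(-1561) = 575/737 + 1561/745 = 1578832/549065 ≈ 2.8755)
-4698312 + (1391070 - X) = -4698312 + (1391070 - 1*1578832/549065) = -4698312 + (1391070 - 1578832/549065) = -4698312 + 763786270718/549065 = -1815892407562/549065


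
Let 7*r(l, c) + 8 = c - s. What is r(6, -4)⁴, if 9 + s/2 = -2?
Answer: 10000/2401 ≈ 4.1649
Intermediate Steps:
s = -22 (s = -18 + 2*(-2) = -18 - 4 = -22)
r(l, c) = 2 + c/7 (r(l, c) = -8/7 + (c - 1*(-22))/7 = -8/7 + (c + 22)/7 = -8/7 + (22 + c)/7 = -8/7 + (22/7 + c/7) = 2 + c/7)
r(6, -4)⁴ = (2 + (⅐)*(-4))⁴ = (2 - 4/7)⁴ = (10/7)⁴ = 10000/2401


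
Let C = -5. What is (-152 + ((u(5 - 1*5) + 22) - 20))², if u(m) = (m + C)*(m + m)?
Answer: 22500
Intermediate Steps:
u(m) = 2*m*(-5 + m) (u(m) = (m - 5)*(m + m) = (-5 + m)*(2*m) = 2*m*(-5 + m))
(-152 + ((u(5 - 1*5) + 22) - 20))² = (-152 + ((2*(5 - 1*5)*(-5 + (5 - 1*5)) + 22) - 20))² = (-152 + ((2*(5 - 5)*(-5 + (5 - 5)) + 22) - 20))² = (-152 + ((2*0*(-5 + 0) + 22) - 20))² = (-152 + ((2*0*(-5) + 22) - 20))² = (-152 + ((0 + 22) - 20))² = (-152 + (22 - 20))² = (-152 + 2)² = (-150)² = 22500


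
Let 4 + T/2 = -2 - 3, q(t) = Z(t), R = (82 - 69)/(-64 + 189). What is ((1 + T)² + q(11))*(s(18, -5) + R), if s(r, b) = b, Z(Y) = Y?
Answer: -7344/5 ≈ -1468.8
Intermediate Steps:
R = 13/125 ≈ 0.10400
q(t) = t
T = -18 (T = -8 + 2*(-2 - 3) = -8 + 2*(-5) = -8 - 10 = -18)
((1 + T)² + q(11))*(s(18, -5) + R) = ((1 - 18)² + 11)*(-5 + 13/125) = ((-17)² + 11)*(-612/125) = (289 + 11)*(-612/125) = 300*(-612/125) = -7344/5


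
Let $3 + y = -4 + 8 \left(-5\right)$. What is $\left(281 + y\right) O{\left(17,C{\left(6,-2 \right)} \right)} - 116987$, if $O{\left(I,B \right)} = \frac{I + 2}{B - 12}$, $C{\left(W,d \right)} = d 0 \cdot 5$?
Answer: $- \frac{234715}{2} \approx -1.1736 \cdot 10^{5}$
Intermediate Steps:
$C{\left(W,d \right)} = 0$ ($C{\left(W,d \right)} = 0 \cdot 5 = 0$)
$O{\left(I,B \right)} = \frac{2 + I}{-12 + B}$
$y = -47$ ($y = -3 + \left(-4 + 8 \left(-5\right)\right) = -3 - 44 = -47$)
$\left(281 + y\right) O{\left(17,C{\left(6,-2 \right)} \right)} - 116987 = \left(281 - 47\right) \frac{2 + 17}{-12 + 0} - 116987 = 234 \frac{1}{-12} \cdot 19 - 116987 = 234 \left(\left(- \frac{1}{12}\right) 19\right) - 116987 = 234 \left(- \frac{19}{12}\right) - 116987 = - \frac{741}{2} - 116987 = - \frac{234715}{2}$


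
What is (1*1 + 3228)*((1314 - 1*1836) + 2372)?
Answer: 5973650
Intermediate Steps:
(1*1 + 3228)*((1314 - 1*1836) + 2372) = (1 + 3228)*((1314 - 1836) + 2372) = 3229*(-522 + 2372) = 3229*1850 = 5973650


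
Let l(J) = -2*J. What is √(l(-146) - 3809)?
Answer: I*√3517 ≈ 59.304*I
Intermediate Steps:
√(l(-146) - 3809) = √(-2*(-146) - 3809) = √(292 - 3809) = √(-3517) = I*√3517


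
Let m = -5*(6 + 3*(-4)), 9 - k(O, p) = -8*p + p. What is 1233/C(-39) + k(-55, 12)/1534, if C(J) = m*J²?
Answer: 13109/149565 ≈ 0.087648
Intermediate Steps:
k(O, p) = 9 + 7*p (k(O, p) = 9 - (-8*p + p) = 9 - (-7)*p = 9 + 7*p)
m = 30 (m = -5*(6 - 12) = -5*(-6) = 30)
C(J) = 30*J²
1233/C(-39) + k(-55, 12)/1534 = 1233/((30*(-39)²)) + (9 + 7*12)/1534 = 1233/((30*1521)) + (9 + 84)*(1/1534) = 1233/45630 + 93*(1/1534) = 1233*(1/45630) + 93/1534 = 137/5070 + 93/1534 = 13109/149565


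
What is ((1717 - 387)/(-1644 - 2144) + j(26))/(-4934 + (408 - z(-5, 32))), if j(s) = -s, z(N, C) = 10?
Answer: 49909/8591184 ≈ 0.0058093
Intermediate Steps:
((1717 - 387)/(-1644 - 2144) + j(26))/(-4934 + (408 - z(-5, 32))) = ((1717 - 387)/(-1644 - 2144) - 1*26)/(-4934 + (408 - 1*10)) = (1330/(-3788) - 26)/(-4934 + (408 - 10)) = (1330*(-1/3788) - 26)/(-4934 + 398) = (-665/1894 - 26)/(-4536) = -49909/1894*(-1/4536) = 49909/8591184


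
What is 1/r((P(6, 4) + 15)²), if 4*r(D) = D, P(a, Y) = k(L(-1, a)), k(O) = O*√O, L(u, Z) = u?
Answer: 4/(15 - I)² ≈ 0.017542 + 0.0023494*I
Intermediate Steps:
k(O) = O^(3/2)
P(a, Y) = -I (P(a, Y) = (-1)^(3/2) = -I)
r(D) = D/4
1/r((P(6, 4) + 15)²) = 1/((-I + 15)²/4) = 1/((15 - I)²/4) = 4/(15 - I)²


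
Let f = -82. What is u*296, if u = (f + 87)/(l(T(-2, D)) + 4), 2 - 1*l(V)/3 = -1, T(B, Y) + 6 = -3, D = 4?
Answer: 1480/13 ≈ 113.85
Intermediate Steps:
T(B, Y) = -9 (T(B, Y) = -6 - 3 = -9)
l(V) = 9 (l(V) = 6 - 3*(-1) = 6 + 3 = 9)
u = 5/13 (u = (-82 + 87)/(9 + 4) = 5/13 ≈ 0.38462)
u*296 = (5/13)*296 = 1480/13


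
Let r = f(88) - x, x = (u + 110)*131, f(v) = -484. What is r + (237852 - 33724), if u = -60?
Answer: 197094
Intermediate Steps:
x = 6550 (x = (-60 + 110)*131 = 50*131 = 6550)
r = -7034 (r = -484 - 1*6550 = -484 - 6550 = -7034)
r + (237852 - 33724) = -7034 + (237852 - 33724) = -7034 + 204128 = 197094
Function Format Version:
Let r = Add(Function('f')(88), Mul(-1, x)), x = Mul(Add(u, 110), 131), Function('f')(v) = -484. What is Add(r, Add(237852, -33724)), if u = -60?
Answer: 197094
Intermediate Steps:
x = 6550 (x = Mul(Add(-60, 110), 131) = Mul(50, 131) = 6550)
r = -7034 (r = Add(-484, Mul(-1, 6550)) = Add(-484, -6550) = -7034)
Add(r, Add(237852, -33724)) = Add(-7034, Add(237852, -33724)) = Add(-7034, 204128) = 197094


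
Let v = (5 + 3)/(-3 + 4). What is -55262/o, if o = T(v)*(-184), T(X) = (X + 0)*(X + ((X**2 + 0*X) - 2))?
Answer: 27631/51520 ≈ 0.53632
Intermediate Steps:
v = 8 (v = 8/1 = 8*1 = 8)
T(X) = X*(-2 + X + X**2) (T(X) = X*(X + ((X**2 + 0) - 2)) = X*(X + (X**2 - 2)) = X*(X + (-2 + X**2)) = X*(-2 + X + X**2))
o = -103040 (o = (8*(-2 + 8 + 8**2))*(-184) = (8*(-2 + 8 + 64))*(-184) = (8*70)*(-184) = 560*(-184) = -103040)
-55262/o = -55262/(-103040) = -55262*(-1/103040) = 27631/51520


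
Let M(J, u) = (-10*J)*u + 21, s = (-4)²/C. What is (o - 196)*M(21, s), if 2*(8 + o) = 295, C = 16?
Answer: 21357/2 ≈ 10679.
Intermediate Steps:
o = 279/2 (o = -8 + (½)*295 = -8 + 295/2 = 279/2 ≈ 139.50)
s = 1 (s = (-4)²/16 = 16*(1/16) = 1)
M(J, u) = 21 - 10*J*u (M(J, u) = -10*J*u + 21 = 21 - 10*J*u)
(o - 196)*M(21, s) = (279/2 - 196)*(21 - 10*21*1) = -113*(21 - 210)/2 = -113/2*(-189) = 21357/2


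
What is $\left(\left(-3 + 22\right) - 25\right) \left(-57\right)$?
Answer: $342$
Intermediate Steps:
$\left(\left(-3 + 22\right) - 25\right) \left(-57\right) = \left(19 - 25\right) \left(-57\right) = \left(-6\right) \left(-57\right) = 342$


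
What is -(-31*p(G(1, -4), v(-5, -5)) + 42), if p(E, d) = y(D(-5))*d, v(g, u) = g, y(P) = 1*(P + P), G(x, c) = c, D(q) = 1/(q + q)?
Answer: -11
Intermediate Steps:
D(q) = 1/(2*q)
y(P) = 2*P (y(P) = 1*(2*P) = 2*P)
p(E, d) = -d/5 (p(E, d) = (2*((1/2)/(-5)))*d = (2*((1/2)*(-1/5)))*d = (2*(-1/10))*d = -d/5)
-(-31*p(G(1, -4), v(-5, -5)) + 42) = -(-(-31)*(-5)/5 + 42) = -(-31*1 + 42) = -(-31 + 42) = -1*11 = -11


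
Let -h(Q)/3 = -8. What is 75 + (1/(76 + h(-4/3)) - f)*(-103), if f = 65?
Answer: 676897/100 ≈ 6769.0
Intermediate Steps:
h(Q) = 24 (h(Q) = -3*(-8) = 24)
75 + (1/(76 + h(-4/3)) - f)*(-103) = 75 + (1/(76 + 24) - 1*65)*(-103) = 75 + (1/100 - 65)*(-103) = 75 - 6499/100*(-103) = 75 + 669397/100 = 676897/100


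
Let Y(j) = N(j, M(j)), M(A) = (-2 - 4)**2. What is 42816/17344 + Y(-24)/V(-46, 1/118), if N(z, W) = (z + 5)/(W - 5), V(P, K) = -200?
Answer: 4152949/1680200 ≈ 2.4717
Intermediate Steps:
M(A) = 36 (M(A) = (-6)**2 = 36)
N(z, W) = (5 + z)/(-5 + W)
Y(j) = 5/31 + j/31 (Y(j) = (5 + j)/(-5 + 36) = (5 + j)/31 = 5/31 + j/31)
42816/17344 + Y(-24)/V(-46, 1/118) = 42816/17344 + (5/31 + (1/31)*(-24))/(-200) = 42816*(1/17344) + (5/31 - 24/31)*(-1/200) = 669/271 - 19/31*(-1/200) = 669/271 + 19/6200 = 4152949/1680200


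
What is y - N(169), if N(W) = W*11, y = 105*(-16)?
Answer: -3539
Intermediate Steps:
y = -1680
N(W) = 11*W
y - N(169) = -1680 - 11*169 = -1680 - 1*1859 = -1680 - 1859 = -3539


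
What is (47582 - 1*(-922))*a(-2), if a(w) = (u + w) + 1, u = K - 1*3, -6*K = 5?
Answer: -234436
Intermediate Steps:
K = -⅚ (K = -⅙*5 = -⅚ ≈ -0.83333)
u = -23/6 (u = -⅚ - 1*3 = -⅚ - 3 = -23/6 ≈ -3.8333)
a(w) = -17/6 + w (a(w) = (-23/6 + w) + 1 = -17/6 + w)
(47582 - 1*(-922))*a(-2) = (47582 - 1*(-922))*(-17/6 - 2) = (47582 + 922)*(-29/6) = 48504*(-29/6) = -234436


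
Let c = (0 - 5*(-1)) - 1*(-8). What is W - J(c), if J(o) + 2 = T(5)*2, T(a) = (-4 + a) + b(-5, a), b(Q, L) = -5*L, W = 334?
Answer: 384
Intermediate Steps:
T(a) = -4 - 4*a (T(a) = (-4 + a) - 5*a = -4 - 4*a)
c = 13 (c = (0 + 5) + 8 = 5 + 8 = 13)
J(o) = -50 (J(o) = -2 + (-4 - 4*5)*2 = -2 + (-4 - 20)*2 = -2 - 24*2 = -2 - 48 = -50)
W - J(c) = 334 - 1*(-50) = 334 + 50 = 384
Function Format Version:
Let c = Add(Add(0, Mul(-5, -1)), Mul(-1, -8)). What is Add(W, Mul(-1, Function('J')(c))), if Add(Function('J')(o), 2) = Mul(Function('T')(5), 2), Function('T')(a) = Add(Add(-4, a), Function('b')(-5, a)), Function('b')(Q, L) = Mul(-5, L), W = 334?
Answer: 384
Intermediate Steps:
Function('T')(a) = Add(-4, Mul(-4, a)) (Function('T')(a) = Add(Add(-4, a), Mul(-5, a)) = Add(-4, Mul(-4, a)))
c = 13 (c = Add(Add(0, 5), 8) = Add(5, 8) = 13)
Function('J')(o) = -50 (Function('J')(o) = Add(-2, Mul(Add(-4, Mul(-4, 5)), 2)) = Add(-2, Mul(Add(-4, -20), 2)) = Add(-2, Mul(-24, 2)) = Add(-2, -48) = -50)
Add(W, Mul(-1, Function('J')(c))) = Add(334, Mul(-1, -50)) = Add(334, 50) = 384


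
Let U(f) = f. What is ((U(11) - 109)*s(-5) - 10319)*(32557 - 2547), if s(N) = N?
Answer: -294968290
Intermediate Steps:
((U(11) - 109)*s(-5) - 10319)*(32557 - 2547) = ((11 - 109)*(-5) - 10319)*(32557 - 2547) = (-98*(-5) - 10319)*30010 = (490 - 10319)*30010 = -9829*30010 = -294968290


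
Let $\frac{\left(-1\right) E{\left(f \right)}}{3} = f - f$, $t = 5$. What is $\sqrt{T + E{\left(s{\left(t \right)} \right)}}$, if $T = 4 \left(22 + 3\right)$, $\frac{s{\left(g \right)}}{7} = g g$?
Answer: $10$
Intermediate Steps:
$s{\left(g \right)} = 7 g^{2}$ ($s{\left(g \right)} = 7 g g = 7 g^{2}$)
$E{\left(f \right)} = 0$ ($E{\left(f \right)} = - 3 \left(f - f\right) = \left(-3\right) 0 = 0$)
$T = 100$ ($T = 4 \cdot 25 = 100$)
$\sqrt{T + E{\left(s{\left(t \right)} \right)}} = \sqrt{100 + 0} = \sqrt{100} = 10$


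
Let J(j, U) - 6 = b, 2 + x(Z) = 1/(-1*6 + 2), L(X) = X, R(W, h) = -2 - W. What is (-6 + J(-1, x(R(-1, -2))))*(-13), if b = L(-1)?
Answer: 13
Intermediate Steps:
b = -1
x(Z) = -9/4 (x(Z) = -2 + 1/(-1*6 + 2) = -2 + 1/(-6 + 2) = -2 + 1/(-4) = -2 - ¼ = -9/4)
J(j, U) = 5 (J(j, U) = 6 - 1 = 5)
(-6 + J(-1, x(R(-1, -2))))*(-13) = (-6 + 5)*(-13) = -1*(-13) = 13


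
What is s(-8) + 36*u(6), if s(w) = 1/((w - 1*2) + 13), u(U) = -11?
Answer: -1187/3 ≈ -395.67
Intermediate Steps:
s(w) = 1/(11 + w) (s(w) = 1/((w - 2) + 13) = 1/((-2 + w) + 13) = 1/(11 + w))
s(-8) + 36*u(6) = 1/(11 - 8) + 36*(-11) = 1/3 - 396 = -1187/3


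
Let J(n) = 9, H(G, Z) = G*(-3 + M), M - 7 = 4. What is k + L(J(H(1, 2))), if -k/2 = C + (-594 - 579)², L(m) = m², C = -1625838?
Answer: 499899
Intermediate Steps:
M = 11 (M = 7 + 4 = 11)
H(G, Z) = 8*G (H(G, Z) = G*(-3 + 11) = G*8 = 8*G)
k = 499818 (k = -2*(-1625838 + (-594 - 579)²) = -2*(-1625838 + (-1173)²) = -2*(-1625838 + 1375929) = -2*(-249909) = 499818)
k + L(J(H(1, 2))) = 499818 + 9² = 499818 + 81 = 499899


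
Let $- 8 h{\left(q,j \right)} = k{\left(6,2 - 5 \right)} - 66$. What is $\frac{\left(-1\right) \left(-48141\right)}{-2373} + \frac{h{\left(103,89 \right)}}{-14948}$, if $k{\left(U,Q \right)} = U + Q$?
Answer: $- \frac{1919014281}{94590944} \approx -20.288$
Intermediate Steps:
$k{\left(U,Q \right)} = Q + U$
$h{\left(q,j \right)} = \frac{63}{8}$ ($h{\left(q,j \right)} = - \frac{\left(\left(2 - 5\right) + 6\right) - 66}{8} = - \frac{\left(-3 + 6\right) - 66}{8} = - \frac{3 - 66}{8} = \left(- \frac{1}{8}\right) \left(-63\right) = \frac{63}{8}$)
$\frac{\left(-1\right) \left(-48141\right)}{-2373} + \frac{h{\left(103,89 \right)}}{-14948} = \frac{\left(-1\right) \left(-48141\right)}{-2373} + \frac{63}{8 \left(-14948\right)} = 48141 \left(- \frac{1}{2373}\right) + \frac{63}{8} \left(- \frac{1}{14948}\right) = - \frac{16047}{791} - \frac{63}{119584} = - \frac{1919014281}{94590944}$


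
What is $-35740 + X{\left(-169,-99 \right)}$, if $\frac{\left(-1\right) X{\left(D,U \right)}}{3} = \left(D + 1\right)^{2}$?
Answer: $-120412$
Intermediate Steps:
$X{\left(D,U \right)} = - 3 \left(1 + D\right)^{2}$ ($X{\left(D,U \right)} = - 3 \left(D + 1\right)^{2} = - 3 \left(1 + D\right)^{2}$)
$-35740 + X{\left(-169,-99 \right)} = -35740 - 3 \left(1 - 169\right)^{2} = -35740 - 3 \left(-168\right)^{2} = -35740 - 84672 = -120412$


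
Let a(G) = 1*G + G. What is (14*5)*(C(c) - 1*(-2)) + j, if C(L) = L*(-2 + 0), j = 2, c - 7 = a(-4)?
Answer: 282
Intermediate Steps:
a(G) = 2*G (a(G) = G + G = 2*G)
c = -1 (c = 7 + 2*(-4) = 7 - 8 = -1)
C(L) = -2*L (C(L) = L*(-2) = -2*L)
(14*5)*(C(c) - 1*(-2)) + j = (14*5)*(-2*(-1) - 1*(-2)) + 2 = 70*(2 + 2) + 2 = 70*4 + 2 = 280 + 2 = 282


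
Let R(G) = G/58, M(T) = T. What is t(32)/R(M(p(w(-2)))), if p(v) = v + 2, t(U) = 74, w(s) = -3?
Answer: -4292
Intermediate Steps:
p(v) = 2 + v
R(G) = G/58 (R(G) = G*(1/58) = G/58)
t(32)/R(M(p(w(-2)))) = 74/(((2 - 3)/58)) = 74/(((1/58)*(-1))) = 74/(-1/58) = 74*(-58) = -4292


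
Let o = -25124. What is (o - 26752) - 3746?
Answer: -55622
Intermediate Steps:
(o - 26752) - 3746 = (-25124 - 26752) - 3746 = -51876 - 3746 = -55622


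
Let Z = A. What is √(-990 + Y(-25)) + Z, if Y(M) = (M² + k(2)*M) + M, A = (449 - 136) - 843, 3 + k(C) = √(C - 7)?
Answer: -530 + √(-315 - 25*I*√5) ≈ -528.43 - 17.817*I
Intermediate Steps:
k(C) = -3 + √(-7 + C) (k(C) = -3 + √(C - 7) = -3 + √(-7 + C))
A = -530 (A = 313 - 843 = -530)
Y(M) = M + M² + M*(-3 + I*√5) (Y(M) = (M² + (-3 + √(-7 + 2))*M) + M = (M² + (-3 + √(-5))*M) + M = (M² + (-3 + I*√5)*M) + M = (M² + M*(-3 + I*√5)) + M = M + M² + M*(-3 + I*√5))
Z = -530
√(-990 + Y(-25)) + Z = √(-990 - 25*(-2 - 25 + I*√5)) - 530 = √(-990 - 25*(-27 + I*√5)) - 530 = √(-990 + (675 - 25*I*√5)) - 530 = √(-315 - 25*I*√5) - 530 = -530 + √(-315 - 25*I*√5)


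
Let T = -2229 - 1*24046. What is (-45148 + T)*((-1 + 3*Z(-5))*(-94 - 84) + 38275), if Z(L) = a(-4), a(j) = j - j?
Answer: -2746428619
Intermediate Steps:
a(j) = 0
Z(L) = 0
T = -26275 (T = -2229 - 24046 = -26275)
(-45148 + T)*((-1 + 3*Z(-5))*(-94 - 84) + 38275) = (-45148 - 26275)*((-1 + 3*0)*(-94 - 84) + 38275) = -71423*((-1 + 0)*(-178) + 38275) = -71423*(-1*(-178) + 38275) = -71423*(178 + 38275) = -71423*38453 = -2746428619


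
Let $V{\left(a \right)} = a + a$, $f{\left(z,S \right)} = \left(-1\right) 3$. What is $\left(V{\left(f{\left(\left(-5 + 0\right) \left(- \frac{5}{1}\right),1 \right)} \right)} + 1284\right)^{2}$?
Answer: $1633284$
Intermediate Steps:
$f{\left(z,S \right)} = -3$
$V{\left(a \right)} = 2 a$
$\left(V{\left(f{\left(\left(-5 + 0\right) \left(- \frac{5}{1}\right),1 \right)} \right)} + 1284\right)^{2} = \left(2 \left(-3\right) + 1284\right)^{2} = \left(-6 + 1284\right)^{2} = 1278^{2} = 1633284$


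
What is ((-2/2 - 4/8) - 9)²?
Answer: 441/4 ≈ 110.25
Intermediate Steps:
((-2/2 - 4/8) - 9)² = ((-2*½ - 4*⅛) - 9)² = ((-1 - ½) - 9)² = (-3/2 - 9)² = (-21/2)² = 441/4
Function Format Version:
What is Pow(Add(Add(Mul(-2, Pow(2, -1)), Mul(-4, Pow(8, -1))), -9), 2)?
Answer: Rational(441, 4) ≈ 110.25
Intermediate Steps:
Pow(Add(Add(Mul(-2, Pow(2, -1)), Mul(-4, Pow(8, -1))), -9), 2) = Pow(Add(Add(Mul(-2, Rational(1, 2)), Mul(-4, Rational(1, 8))), -9), 2) = Pow(Add(Add(-1, Rational(-1, 2)), -9), 2) = Pow(Add(Rational(-3, 2), -9), 2) = Pow(Rational(-21, 2), 2) = Rational(441, 4)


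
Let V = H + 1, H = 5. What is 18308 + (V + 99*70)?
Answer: 25244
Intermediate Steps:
V = 6 (V = 5 + 1 = 6)
18308 + (V + 99*70) = 18308 + (6 + 99*70) = 18308 + (6 + 6930) = 18308 + 6936 = 25244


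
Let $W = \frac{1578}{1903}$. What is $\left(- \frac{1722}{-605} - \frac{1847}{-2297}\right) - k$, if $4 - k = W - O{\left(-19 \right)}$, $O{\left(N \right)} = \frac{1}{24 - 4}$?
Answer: $\frac{413120687}{961662020} \approx 0.42959$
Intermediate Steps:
$O{\left(N \right)} = \frac{1}{20}$
$W = \frac{1578}{1903}$ ($W = 1578 \cdot \frac{1}{1903} = \frac{1578}{1903} \approx 0.82922$)
$k = \frac{122583}{38060}$ ($k = 4 - \left(\frac{1578}{1903} - \frac{1}{20}\right) = 4 - \frac{29657}{38060} = \frac{122583}{38060} \approx 3.2208$)
$\left(- \frac{1722}{-605} - \frac{1847}{-2297}\right) - k = \left(- \frac{1722}{-605} - \frac{1847}{-2297}\right) - \frac{122583}{38060} = \left(\left(-1722\right) \left(- \frac{1}{605}\right) - - \frac{1847}{2297}\right) - \frac{122583}{38060} = \left(\frac{1722}{605} + \frac{1847}{2297}\right) - \frac{122583}{38060} = \frac{5072869}{1389685} - \frac{122583}{38060} = \frac{413120687}{961662020}$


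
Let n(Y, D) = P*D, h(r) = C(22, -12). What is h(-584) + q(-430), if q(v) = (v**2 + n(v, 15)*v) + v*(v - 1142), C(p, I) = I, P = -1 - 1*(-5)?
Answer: 835048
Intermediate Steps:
P = 4 (P = -1 + 5 = 4)
h(r) = -12
n(Y, D) = 4*D
q(v) = v**2 + 60*v + v*(-1142 + v) (q(v) = (v**2 + (4*15)*v) + v*(v - 1142) = (v**2 + 60*v) + v*(-1142 + v) = v**2 + 60*v + v*(-1142 + v))
h(-584) + q(-430) = -12 + 2*(-430)*(-541 - 430) = -12 + 2*(-430)*(-971) = -12 + 835060 = 835048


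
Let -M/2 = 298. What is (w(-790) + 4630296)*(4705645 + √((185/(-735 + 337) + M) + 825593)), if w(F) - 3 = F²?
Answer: 24725336382355 + 5254399*√130682751158/398 ≈ 2.4730e+13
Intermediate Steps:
w(F) = 3 + F²
M = -596 (M = -2*298 = -596)
(w(-790) + 4630296)*(4705645 + √((185/(-735 + 337) + M) + 825593)) = ((3 + (-790)²) + 4630296)*(4705645 + √((185/(-735 + 337) - 596) + 825593)) = ((3 + 624100) + 4630296)*(4705645 + √((185/(-398) - 596) + 825593)) = (624103 + 4630296)*(4705645 + √((185*(-1/398) - 596) + 825593)) = 5254399*(4705645 + √((-185/398 - 596) + 825593)) = 5254399*(4705645 + √(-237393/398 + 825593)) = 5254399*(4705645 + √(328348621/398)) = 5254399*(4705645 + √130682751158/398) = 24725336382355 + 5254399*√130682751158/398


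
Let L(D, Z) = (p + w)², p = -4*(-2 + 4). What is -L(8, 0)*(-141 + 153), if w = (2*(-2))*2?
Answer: -3072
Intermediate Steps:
p = -8 (p = -4*2 = -8)
w = -8 (w = -4*2 = -8)
L(D, Z) = 256 (L(D, Z) = (-8 - 8)² = (-16)² = 256)
-L(8, 0)*(-141 + 153) = -256*(-141 + 153) = -256*12 = -1*3072 = -3072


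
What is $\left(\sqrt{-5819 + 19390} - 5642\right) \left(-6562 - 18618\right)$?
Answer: $142065560 - 25180 \sqrt{13571} \approx 1.3913 \cdot 10^{8}$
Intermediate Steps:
$\left(\sqrt{-5819 + 19390} - 5642\right) \left(-6562 - 18618\right) = \left(\sqrt{13571} - 5642\right) \left(-25180\right) = \left(-5642 + \sqrt{13571}\right) \left(-25180\right) = 142065560 - 25180 \sqrt{13571}$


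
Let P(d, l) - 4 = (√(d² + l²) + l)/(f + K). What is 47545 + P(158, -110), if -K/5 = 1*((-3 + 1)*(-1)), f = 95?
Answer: 808311/17 + 2*√9266/85 ≈ 47550.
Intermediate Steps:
K = -10 (K = -5*(-3 + 1)*(-1) = -5*(-2*(-1)) = -5*2 = -10)
P(d, l) = 4 + l/85 + √(d² + l²)/85 (P(d, l) = 4 + (√(d² + l²) + l)/(95 - 10) = 4 + (l + √(d² + l²))/85 = 4 + (l + √(d² + l²))*(1/85) = 4 + (l/85 + √(d² + l²)/85) = 4 + l/85 + √(d² + l²)/85)
47545 + P(158, -110) = 47545 + (4 + (1/85)*(-110) + √(158² + (-110)²)/85) = 47545 + (4 - 22/17 + √(24964 + 12100)/85) = 47545 + (4 - 22/17 + √37064/85) = 47545 + (4 - 22/17 + (2*√9266)/85) = 47545 + (4 - 22/17 + 2*√9266/85) = 47545 + (46/17 + 2*√9266/85) = 808311/17 + 2*√9266/85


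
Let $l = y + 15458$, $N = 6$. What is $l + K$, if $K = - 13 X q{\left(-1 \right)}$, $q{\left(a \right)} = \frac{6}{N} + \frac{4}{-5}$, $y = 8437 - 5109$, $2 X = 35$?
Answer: $\frac{37481}{2} \approx 18741.0$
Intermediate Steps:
$X = \frac{35}{2}$ ($X = \frac{1}{2} \cdot 35 = \frac{35}{2} \approx 17.5$)
$y = 3328$ ($y = 8437 - 5109 = 3328$)
$q{\left(a \right)} = \frac{1}{5}$ ($q{\left(a \right)} = \frac{6}{6} + \frac{4}{-5} = 6 \cdot \frac{1}{6} + 4 \left(- \frac{1}{5}\right) = 1 - \frac{4}{5} = \frac{1}{5}$)
$l = 18786$ ($l = 3328 + 15458 = 18786$)
$K = - \frac{91}{2}$ ($K = \left(-13\right) \frac{35}{2} \cdot \frac{1}{5} = \left(- \frac{455}{2}\right) \frac{1}{5} = - \frac{91}{2} \approx -45.5$)
$l + K = 18786 - \frac{91}{2} = \frac{37481}{2}$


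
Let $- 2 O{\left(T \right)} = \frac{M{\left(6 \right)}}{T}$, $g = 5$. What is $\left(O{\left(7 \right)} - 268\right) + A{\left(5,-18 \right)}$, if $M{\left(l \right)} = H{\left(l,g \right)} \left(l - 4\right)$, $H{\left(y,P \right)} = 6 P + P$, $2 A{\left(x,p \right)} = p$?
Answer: $-282$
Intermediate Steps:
$A{\left(x,p \right)} = \frac{p}{2}$
$H{\left(y,P \right)} = 7 P$
$M{\left(l \right)} = -140 + 35 l$ ($M{\left(l \right)} = 7 \cdot 5 \left(l - 4\right) = 35 \left(-4 + l\right) = -140 + 35 l$)
$O{\left(T \right)} = - \frac{35}{T}$ ($O{\left(T \right)} = - \frac{\left(-140 + 35 \cdot 6\right) \frac{1}{T}}{2} = - \frac{\left(-140 + 210\right) \frac{1}{T}}{2} = - \frac{70 \frac{1}{T}}{2} = - \frac{35}{T}$)
$\left(O{\left(7 \right)} - 268\right) + A{\left(5,-18 \right)} = \left(- \frac{35}{7} - 268\right) + \frac{1}{2} \left(-18\right) = \left(\left(-35\right) \frac{1}{7} - 268\right) - 9 = \left(-5 - 268\right) - 9 = -273 - 9 = -282$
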